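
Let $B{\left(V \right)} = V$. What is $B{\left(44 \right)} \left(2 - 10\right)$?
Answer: $-352$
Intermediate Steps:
$B{\left(44 \right)} \left(2 - 10\right) = 44 \left(2 - 10\right) = 44 \left(-8\right) = -352$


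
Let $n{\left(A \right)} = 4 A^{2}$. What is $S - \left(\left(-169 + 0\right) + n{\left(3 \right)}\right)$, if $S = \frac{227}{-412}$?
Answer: $\frac{54569}{412} \approx 132.45$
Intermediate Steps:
$S = - \frac{227}{412}$ ($S = 227 \left(- \frac{1}{412}\right) = - \frac{227}{412} \approx -0.55097$)
$S - \left(\left(-169 + 0\right) + n{\left(3 \right)}\right) = - \frac{227}{412} - \left(\left(-169 + 0\right) + 4 \cdot 3^{2}\right) = - \frac{227}{412} - \left(-169 + 4 \cdot 9\right) = - \frac{227}{412} - \left(-169 + 36\right) = - \frac{227}{412} - -133 = - \frac{227}{412} + 133 = \frac{54569}{412}$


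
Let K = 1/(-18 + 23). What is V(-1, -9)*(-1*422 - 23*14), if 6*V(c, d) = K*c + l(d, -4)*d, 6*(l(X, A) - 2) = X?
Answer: 2914/5 ≈ 582.80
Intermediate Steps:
l(X, A) = 2 + X/6
K = ⅕ (K = 1/5 = ⅕ ≈ 0.20000)
V(c, d) = c/30 + d*(2 + d/6)/6 (V(c, d) = (c/5 + (2 + d/6)*d)/6 = (c/5 + d*(2 + d/6))/6 = c/30 + d*(2 + d/6)/6)
V(-1, -9)*(-1*422 - 23*14) = ((1/30)*(-1) + (1/36)*(-9)*(12 - 9))*(-1*422 - 23*14) = (-1/30 + (1/36)*(-9)*3)*(-422 - 322) = (-1/30 - ¾)*(-744) = -47/60*(-744) = 2914/5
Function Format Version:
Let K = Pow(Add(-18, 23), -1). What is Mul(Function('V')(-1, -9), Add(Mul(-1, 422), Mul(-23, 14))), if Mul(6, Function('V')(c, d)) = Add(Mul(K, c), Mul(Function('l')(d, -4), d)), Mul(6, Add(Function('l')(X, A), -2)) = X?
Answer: Rational(2914, 5) ≈ 582.80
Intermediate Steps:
Function('l')(X, A) = Add(2, Mul(Rational(1, 6), X))
K = Rational(1, 5) (K = Pow(5, -1) = Rational(1, 5) ≈ 0.20000)
Function('V')(c, d) = Add(Mul(Rational(1, 30), c), Mul(Rational(1, 6), d, Add(2, Mul(Rational(1, 6), d)))) (Function('V')(c, d) = Mul(Rational(1, 6), Add(Mul(Rational(1, 5), c), Mul(Add(2, Mul(Rational(1, 6), d)), d))) = Mul(Rational(1, 6), Add(Mul(Rational(1, 5), c), Mul(d, Add(2, Mul(Rational(1, 6), d))))) = Add(Mul(Rational(1, 30), c), Mul(Rational(1, 6), d, Add(2, Mul(Rational(1, 6), d)))))
Mul(Function('V')(-1, -9), Add(Mul(-1, 422), Mul(-23, 14))) = Mul(Add(Mul(Rational(1, 30), -1), Mul(Rational(1, 36), -9, Add(12, -9))), Add(Mul(-1, 422), Mul(-23, 14))) = Mul(Add(Rational(-1, 30), Mul(Rational(1, 36), -9, 3)), Add(-422, -322)) = Mul(Add(Rational(-1, 30), Rational(-3, 4)), -744) = Mul(Rational(-47, 60), -744) = Rational(2914, 5)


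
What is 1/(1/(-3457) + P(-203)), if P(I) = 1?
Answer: 3457/3456 ≈ 1.0003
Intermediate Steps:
1/(1/(-3457) + P(-203)) = 1/(1/(-3457) + 1) = 1/(-1/3457 + 1) = 1/(3456/3457) = 3457/3456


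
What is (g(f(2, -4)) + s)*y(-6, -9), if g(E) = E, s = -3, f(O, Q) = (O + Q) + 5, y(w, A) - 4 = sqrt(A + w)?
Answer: 0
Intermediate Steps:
y(w, A) = 4 + sqrt(A + w)
f(O, Q) = 5 + O + Q
(g(f(2, -4)) + s)*y(-6, -9) = ((5 + 2 - 4) - 3)*(4 + sqrt(-9 - 6)) = (3 - 3)*(4 + sqrt(-15)) = 0*(4 + I*sqrt(15)) = 0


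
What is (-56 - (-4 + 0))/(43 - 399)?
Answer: 13/89 ≈ 0.14607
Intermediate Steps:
(-56 - (-4 + 0))/(43 - 399) = (-56 - 1*(-4))/(-356) = (-56 + 4)*(-1/356) = -52*(-1/356) = 13/89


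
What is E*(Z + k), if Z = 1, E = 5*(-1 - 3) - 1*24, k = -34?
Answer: 1452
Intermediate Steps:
E = -44 (E = 5*(-4) - 24 = -20 - 24 = -44)
E*(Z + k) = -44*(1 - 34) = -44*(-33) = 1452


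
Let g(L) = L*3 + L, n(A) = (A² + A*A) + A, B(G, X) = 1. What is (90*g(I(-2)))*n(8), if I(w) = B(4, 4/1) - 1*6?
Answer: -244800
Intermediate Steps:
n(A) = A + 2*A² (n(A) = (A² + A²) + A = 2*A² + A = A + 2*A²)
I(w) = -5 (I(w) = 1 - 1*6 = 1 - 6 = -5)
g(L) = 4*L (g(L) = 3*L + L = 4*L)
(90*g(I(-2)))*n(8) = (90*(4*(-5)))*(8*(1 + 2*8)) = (90*(-20))*(8*(1 + 16)) = -14400*17 = -1800*136 = -244800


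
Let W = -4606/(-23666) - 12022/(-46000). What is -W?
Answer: -124097163/272159000 ≈ -0.45597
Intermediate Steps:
W = 124097163/272159000 (W = -4606*(-1/23666) - 12022*(-1/46000) = 2303/11833 + 6011/23000 = 124097163/272159000 ≈ 0.45597)
-W = -1*124097163/272159000 = -124097163/272159000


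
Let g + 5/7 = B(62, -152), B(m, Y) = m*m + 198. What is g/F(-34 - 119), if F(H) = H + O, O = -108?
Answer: -28289/1827 ≈ -15.484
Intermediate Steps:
B(m, Y) = 198 + m**2 (B(m, Y) = m**2 + 198 = 198 + m**2)
F(H) = -108 + H (F(H) = H - 108 = -108 + H)
g = 28289/7 (g = -5/7 + (198 + 62**2) = -5/7 + (198 + 3844) = -5/7 + 4042 = 28289/7 ≈ 4041.3)
g/F(-34 - 119) = 28289/(7*(-108 + (-34 - 119))) = 28289/(7*(-108 - 153)) = (28289/7)/(-261) = (28289/7)*(-1/261) = -28289/1827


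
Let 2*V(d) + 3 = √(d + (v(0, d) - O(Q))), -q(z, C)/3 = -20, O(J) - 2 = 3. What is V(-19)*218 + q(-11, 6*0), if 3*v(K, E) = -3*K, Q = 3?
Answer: -267 + 218*I*√6 ≈ -267.0 + 533.99*I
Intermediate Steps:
v(K, E) = -K (v(K, E) = (-3*K)/3 = -K)
O(J) = 5 (O(J) = 2 + 3 = 5)
q(z, C) = 60 (q(z, C) = -3*(-20) = 60)
V(d) = -3/2 + √(-5 + d)/2 (V(d) = -3/2 + √(d + (-1*0 - 1*5))/2 = -3/2 + √(d + (0 - 5))/2 = -3/2 + √(d - 5)/2 = -3/2 + √(-5 + d)/2)
V(-19)*218 + q(-11, 6*0) = (-3/2 + √(-5 - 19)/2)*218 + 60 = (-3/2 + √(-24)/2)*218 + 60 = (-3/2 + (2*I*√6)/2)*218 + 60 = (-3/2 + I*√6)*218 + 60 = (-327 + 218*I*√6) + 60 = -267 + 218*I*√6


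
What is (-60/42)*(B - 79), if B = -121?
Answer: 2000/7 ≈ 285.71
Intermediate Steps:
(-60/42)*(B - 79) = (-60/42)*(-121 - 79) = -60*1/42*(-200) = -10/7*(-200) = 2000/7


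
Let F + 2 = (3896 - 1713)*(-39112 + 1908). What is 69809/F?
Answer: -69809/81216334 ≈ -0.00085954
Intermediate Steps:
F = -81216334 (F = -2 + (3896 - 1713)*(-39112 + 1908) = -2 + 2183*(-37204) = -2 - 81216332 = -81216334)
69809/F = 69809/(-81216334) = 69809*(-1/81216334) = -69809/81216334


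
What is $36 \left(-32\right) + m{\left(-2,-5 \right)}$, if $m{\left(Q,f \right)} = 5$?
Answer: $-1147$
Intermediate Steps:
$36 \left(-32\right) + m{\left(-2,-5 \right)} = 36 \left(-32\right) + 5 = -1152 + 5 = -1147$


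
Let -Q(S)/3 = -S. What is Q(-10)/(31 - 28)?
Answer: -10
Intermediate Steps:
Q(S) = 3*S (Q(S) = -(-3)*S = 3*S)
Q(-10)/(31 - 28) = (3*(-10))/(31 - 28) = -30/3 = -30*⅓ = -10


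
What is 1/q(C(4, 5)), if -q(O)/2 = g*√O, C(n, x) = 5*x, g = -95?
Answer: 1/950 ≈ 0.0010526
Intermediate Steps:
q(O) = 190*√O (q(O) = -(-190)*√O = 190*√O)
1/q(C(4, 5)) = 1/(190*√(5*5)) = 1/(190*√25) = 1/(190*5) = 1/950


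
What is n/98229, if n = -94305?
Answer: -31435/32743 ≈ -0.96005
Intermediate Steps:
n/98229 = -94305/98229 = -94305*1/98229 = -31435/32743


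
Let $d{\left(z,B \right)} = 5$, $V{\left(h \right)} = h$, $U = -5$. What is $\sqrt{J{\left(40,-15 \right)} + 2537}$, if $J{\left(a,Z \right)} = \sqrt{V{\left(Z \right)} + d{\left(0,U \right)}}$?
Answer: $\sqrt{2537 + i \sqrt{10}} \approx 50.369 + 0.0314 i$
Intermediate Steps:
$J{\left(a,Z \right)} = \sqrt{5 + Z}$ ($J{\left(a,Z \right)} = \sqrt{Z + 5} = \sqrt{5 + Z}$)
$\sqrt{J{\left(40,-15 \right)} + 2537} = \sqrt{\sqrt{5 - 15} + 2537} = \sqrt{\sqrt{-10} + 2537} = \sqrt{i \sqrt{10} + 2537} = \sqrt{2537 + i \sqrt{10}}$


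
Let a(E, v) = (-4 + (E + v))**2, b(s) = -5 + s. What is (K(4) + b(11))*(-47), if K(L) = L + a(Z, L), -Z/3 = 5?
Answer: -11045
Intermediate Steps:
Z = -15 (Z = -3*5 = -15)
a(E, v) = (-4 + E + v)**2
K(L) = L + (-19 + L)**2 (K(L) = L + (-4 - 15 + L)**2 = L + (-19 + L)**2)
(K(4) + b(11))*(-47) = ((4 + (-19 + 4)**2) + (-5 + 11))*(-47) = ((4 + (-15)**2) + 6)*(-47) = ((4 + 225) + 6)*(-47) = (229 + 6)*(-47) = 235*(-47) = -11045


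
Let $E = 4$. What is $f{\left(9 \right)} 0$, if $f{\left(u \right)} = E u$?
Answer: $0$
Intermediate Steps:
$f{\left(u \right)} = 4 u$
$f{\left(9 \right)} 0 = 4 \cdot 9 \cdot 0 = 36 \cdot 0 = 0$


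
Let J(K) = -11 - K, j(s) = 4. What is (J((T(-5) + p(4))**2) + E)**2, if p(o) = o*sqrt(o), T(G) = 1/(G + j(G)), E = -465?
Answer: 275625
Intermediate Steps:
T(G) = 1/(4 + G) (T(G) = 1/(G + 4) = 1/(4 + G))
p(o) = o**(3/2)
(J((T(-5) + p(4))**2) + E)**2 = ((-11 - (1/(4 - 5) + 4**(3/2))**2) - 465)**2 = ((-11 - (1/(-1) + 8)**2) - 465)**2 = ((-11 - (-1 + 8)**2) - 465)**2 = ((-11 - 1*7**2) - 465)**2 = ((-11 - 1*49) - 465)**2 = ((-11 - 49) - 465)**2 = (-60 - 465)**2 = (-525)**2 = 275625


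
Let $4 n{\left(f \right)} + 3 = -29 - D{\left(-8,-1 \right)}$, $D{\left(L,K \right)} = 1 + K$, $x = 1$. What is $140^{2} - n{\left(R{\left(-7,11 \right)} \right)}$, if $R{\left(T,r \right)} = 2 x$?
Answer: $19608$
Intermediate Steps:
$R{\left(T,r \right)} = 2$ ($R{\left(T,r \right)} = 2 \cdot 1 = 2$)
$n{\left(f \right)} = -8$ ($n{\left(f \right)} = - \frac{3}{4} + \frac{-29 - \left(1 - 1\right)}{4} = - \frac{3}{4} + \frac{-29 - 0}{4} = - \frac{3}{4} + \frac{-29 + 0}{4} = - \frac{3}{4} + \frac{1}{4} \left(-29\right) = - \frac{3}{4} - \frac{29}{4} = -8$)
$140^{2} - n{\left(R{\left(-7,11 \right)} \right)} = 140^{2} - -8 = 19600 + 8 = 19608$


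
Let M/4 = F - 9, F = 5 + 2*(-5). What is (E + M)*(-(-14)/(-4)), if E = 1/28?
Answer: 1567/8 ≈ 195.88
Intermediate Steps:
F = -5 (F = 5 - 10 = -5)
E = 1/28 ≈ 0.035714
M = -56 (M = 4*(-5 - 9) = 4*(-14) = -56)
(E + M)*(-(-14)/(-4)) = (1/28 - 56)*(-(-14)/(-4)) = -(-1567)*(-1*(-¼))/2 = -(-1567)/(2*4) = -1567/28*(-7/2) = 1567/8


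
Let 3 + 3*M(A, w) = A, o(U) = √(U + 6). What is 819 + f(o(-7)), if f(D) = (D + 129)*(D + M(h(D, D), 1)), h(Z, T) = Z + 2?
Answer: 2324/3 + 515*I/3 ≈ 774.67 + 171.67*I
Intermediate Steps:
h(Z, T) = 2 + Z
o(U) = √(6 + U)
M(A, w) = -1 + A/3
f(D) = (129 + D)*(-⅓ + 4*D/3) (f(D) = (D + 129)*(D + (-1 + (2 + D)/3)) = (129 + D)*(D + (-1 + (⅔ + D/3))) = (129 + D)*(D + (-⅓ + D/3)) = (129 + D)*(-⅓ + 4*D/3))
819 + f(o(-7)) = 819 + (-43 + 4*(√(6 - 7))²/3 + 515*√(6 - 7)/3) = 819 + (-43 + 4*(√(-1))²/3 + 515*√(-1)/3) = 819 + (-43 + 4*I²/3 + 515*I/3) = 819 + (-43 + (4/3)*(-1) + 515*I/3) = 819 + (-43 - 4/3 + 515*I/3) = 819 + (-133/3 + 515*I/3) = 2324/3 + 515*I/3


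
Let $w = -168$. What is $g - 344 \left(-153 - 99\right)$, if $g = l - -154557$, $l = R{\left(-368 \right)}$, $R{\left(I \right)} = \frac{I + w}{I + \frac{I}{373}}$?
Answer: $\frac{4150403971}{17204} \approx 2.4125 \cdot 10^{5}$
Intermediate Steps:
$R{\left(I \right)} = \frac{373 \left(-168 + I\right)}{374 I}$ ($R{\left(I \right)} = \frac{I - 168}{I + \frac{I}{373}} = \frac{-168 + I}{I + I \frac{1}{373}} = \frac{-168 + I}{I + \frac{I}{373}} = \frac{-168 + I}{\frac{374}{373} I} = \left(-168 + I\right) \frac{373}{374 I} = \frac{373 \left(-168 + I\right)}{374 I}$)
$l = \frac{24991}{17204}$ ($l = \frac{373 \left(-168 - 368\right)}{374 \left(-368\right)} = \frac{373}{374} \left(- \frac{1}{368}\right) \left(-536\right) = \frac{24991}{17204} \approx 1.4526$)
$g = \frac{2659023619}{17204}$ ($g = \frac{24991}{17204} - -154557 = \frac{24991}{17204} + 154557 = \frac{2659023619}{17204} \approx 1.5456 \cdot 10^{5}$)
$g - 344 \left(-153 - 99\right) = \frac{2659023619}{17204} - 344 \left(-153 - 99\right) = \frac{2659023619}{17204} - 344 \left(-252\right) = \frac{2659023619}{17204} - -86688 = \frac{2659023619}{17204} + 86688 = \frac{4150403971}{17204}$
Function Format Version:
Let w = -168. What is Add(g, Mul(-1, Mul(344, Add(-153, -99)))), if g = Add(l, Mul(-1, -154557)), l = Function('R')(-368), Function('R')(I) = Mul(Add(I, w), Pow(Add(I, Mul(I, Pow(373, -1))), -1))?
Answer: Rational(4150403971, 17204) ≈ 2.4125e+5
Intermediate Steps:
Function('R')(I) = Mul(Rational(373, 374), Pow(I, -1), Add(-168, I)) (Function('R')(I) = Mul(Add(I, -168), Pow(Add(I, Mul(I, Pow(373, -1))), -1)) = Mul(Add(-168, I), Pow(Add(I, Mul(I, Rational(1, 373))), -1)) = Mul(Add(-168, I), Pow(Add(I, Mul(Rational(1, 373), I)), -1)) = Mul(Add(-168, I), Pow(Mul(Rational(374, 373), I), -1)) = Mul(Add(-168, I), Mul(Rational(373, 374), Pow(I, -1))) = Mul(Rational(373, 374), Pow(I, -1), Add(-168, I)))
l = Rational(24991, 17204) (l = Mul(Rational(373, 374), Pow(-368, -1), Add(-168, -368)) = Mul(Rational(373, 374), Rational(-1, 368), -536) = Rational(24991, 17204) ≈ 1.4526)
g = Rational(2659023619, 17204) (g = Add(Rational(24991, 17204), Mul(-1, -154557)) = Add(Rational(24991, 17204), 154557) = Rational(2659023619, 17204) ≈ 1.5456e+5)
Add(g, Mul(-1, Mul(344, Add(-153, -99)))) = Add(Rational(2659023619, 17204), Mul(-1, Mul(344, Add(-153, -99)))) = Add(Rational(2659023619, 17204), Mul(-1, Mul(344, -252))) = Add(Rational(2659023619, 17204), Mul(-1, -86688)) = Add(Rational(2659023619, 17204), 86688) = Rational(4150403971, 17204)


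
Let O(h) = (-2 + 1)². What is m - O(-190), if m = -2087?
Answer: -2088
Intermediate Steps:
O(h) = 1 (O(h) = (-1)² = 1)
m - O(-190) = -2087 - 1*1 = -2087 - 1 = -2088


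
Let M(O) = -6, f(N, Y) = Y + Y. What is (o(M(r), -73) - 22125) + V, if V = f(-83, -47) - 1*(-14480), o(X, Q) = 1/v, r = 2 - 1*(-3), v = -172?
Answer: -1331109/172 ≈ -7739.0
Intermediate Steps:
r = 5 (r = 2 + 3 = 5)
f(N, Y) = 2*Y
o(X, Q) = -1/172 (o(X, Q) = 1/(-172) = -1/172)
V = 14386 (V = 2*(-47) - 1*(-14480) = -94 + 14480 = 14386)
(o(M(r), -73) - 22125) + V = (-1/172 - 22125) + 14386 = -3805501/172 + 14386 = -1331109/172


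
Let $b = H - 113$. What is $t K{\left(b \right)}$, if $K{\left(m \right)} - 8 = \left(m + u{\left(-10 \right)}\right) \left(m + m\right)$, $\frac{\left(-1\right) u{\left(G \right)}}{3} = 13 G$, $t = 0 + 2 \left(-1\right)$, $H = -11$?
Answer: $131920$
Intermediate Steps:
$t = -2$ ($t = 0 - 2 = -2$)
$b = -124$ ($b = -11 - 113 = -124$)
$u{\left(G \right)} = - 39 G$ ($u{\left(G \right)} = - 3 \cdot 13 G = - 39 G$)
$K{\left(m \right)} = 8 + 2 m \left(390 + m\right)$ ($K{\left(m \right)} = 8 + \left(m - -390\right) \left(m + m\right) = 8 + \left(m + 390\right) 2 m = 8 + \left(390 + m\right) 2 m = 8 + 2 m \left(390 + m\right)$)
$t K{\left(b \right)} = - 2 \left(8 + 2 \left(-124\right)^{2} + 780 \left(-124\right)\right) = - 2 \left(8 + 2 \cdot 15376 - 96720\right) = - 2 \left(8 + 30752 - 96720\right) = \left(-2\right) \left(-65960\right) = 131920$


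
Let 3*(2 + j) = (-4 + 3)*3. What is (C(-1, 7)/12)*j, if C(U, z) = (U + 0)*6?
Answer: 3/2 ≈ 1.5000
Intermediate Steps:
C(U, z) = 6*U (C(U, z) = U*6 = 6*U)
j = -3 (j = -2 + ((-4 + 3)*3)/3 = -2 + (-1*3)/3 = -2 + (1/3)*(-3) = -2 - 1 = -3)
(C(-1, 7)/12)*j = ((6*(-1))/12)*(-3) = -6*1/12*(-3) = -1/2*(-3) = 3/2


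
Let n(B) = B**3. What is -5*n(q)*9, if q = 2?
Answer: -360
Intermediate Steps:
-5*n(q)*9 = -5*2**3*9 = -5*8*9 = -40*9 = -360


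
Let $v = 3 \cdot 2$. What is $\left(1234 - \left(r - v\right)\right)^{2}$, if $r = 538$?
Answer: $492804$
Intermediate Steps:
$v = 6$
$\left(1234 - \left(r - v\right)\right)^{2} = \left(1234 + \left(6 - 538\right)\right)^{2} = \left(1234 - 532\right)^{2} = 702^{2} = 492804$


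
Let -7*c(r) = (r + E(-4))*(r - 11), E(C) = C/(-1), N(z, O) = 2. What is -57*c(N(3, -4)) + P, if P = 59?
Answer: -2665/7 ≈ -380.71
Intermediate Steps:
E(C) = -C (E(C) = C*(-1) = -C)
c(r) = -(-11 + r)*(4 + r)/7 (c(r) = -(r - 1*(-4))*(r - 11)/7 = -(r + 4)*(-11 + r)/7 = -(4 + r)*(-11 + r)/7 = -(-11 + r)*(4 + r)/7)
-57*c(N(3, -4)) + P = -57*(44/7 + 2 - 1/7*2**2) + 59 = -57*(44/7 + 2 - 1/7*4) + 59 = -57*(44/7 + 2 - 4/7) + 59 = -57*54/7 + 59 = -3078/7 + 59 = -2665/7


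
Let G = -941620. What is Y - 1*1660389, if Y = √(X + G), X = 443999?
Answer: -1660389 + I*√497621 ≈ -1.6604e+6 + 705.42*I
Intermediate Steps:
Y = I*√497621 (Y = √(443999 - 941620) = √(-497621) = I*√497621 ≈ 705.42*I)
Y - 1*1660389 = I*√497621 - 1*1660389 = I*√497621 - 1660389 = -1660389 + I*√497621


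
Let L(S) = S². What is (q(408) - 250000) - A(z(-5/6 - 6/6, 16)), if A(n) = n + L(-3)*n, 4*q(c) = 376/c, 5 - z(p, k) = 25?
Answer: -50959153/204 ≈ -2.4980e+5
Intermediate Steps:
z(p, k) = -20 (z(p, k) = 5 - 1*25 = 5 - 25 = -20)
q(c) = 94/c (q(c) = (376/c)/4 = 94/c)
A(n) = 10*n (A(n) = n + (-3)²*n = n + 9*n = 10*n)
(q(408) - 250000) - A(z(-5/6 - 6/6, 16)) = (94/408 - 250000) - 10*(-20) = (94*(1/408) - 250000) - 1*(-200) = (47/204 - 250000) + 200 = -50999953/204 + 200 = -50959153/204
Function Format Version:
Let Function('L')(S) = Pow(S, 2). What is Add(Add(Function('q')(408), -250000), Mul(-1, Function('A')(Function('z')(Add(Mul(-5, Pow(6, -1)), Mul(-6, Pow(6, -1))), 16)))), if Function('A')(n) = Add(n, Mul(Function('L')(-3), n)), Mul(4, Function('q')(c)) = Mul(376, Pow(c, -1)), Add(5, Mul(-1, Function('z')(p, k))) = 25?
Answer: Rational(-50959153, 204) ≈ -2.4980e+5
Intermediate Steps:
Function('z')(p, k) = -20 (Function('z')(p, k) = Add(5, Mul(-1, 25)) = Add(5, -25) = -20)
Function('q')(c) = Mul(94, Pow(c, -1)) (Function('q')(c) = Mul(Rational(1, 4), Mul(376, Pow(c, -1))) = Mul(94, Pow(c, -1)))
Function('A')(n) = Mul(10, n) (Function('A')(n) = Add(n, Mul(Pow(-3, 2), n)) = Add(n, Mul(9, n)) = Mul(10, n))
Add(Add(Function('q')(408), -250000), Mul(-1, Function('A')(Function('z')(Add(Mul(-5, Pow(6, -1)), Mul(-6, Pow(6, -1))), 16)))) = Add(Add(Mul(94, Pow(408, -1)), -250000), Mul(-1, Mul(10, -20))) = Add(Add(Mul(94, Rational(1, 408)), -250000), Mul(-1, -200)) = Add(Add(Rational(47, 204), -250000), 200) = Add(Rational(-50999953, 204), 200) = Rational(-50959153, 204)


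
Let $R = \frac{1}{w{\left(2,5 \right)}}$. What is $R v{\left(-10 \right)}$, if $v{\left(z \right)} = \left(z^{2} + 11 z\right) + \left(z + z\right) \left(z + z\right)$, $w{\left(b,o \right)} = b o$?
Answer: $39$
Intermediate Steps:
$v{\left(z \right)} = 5 z^{2} + 11 z$ ($v{\left(z \right)} = \left(z^{2} + 11 z\right) + 2 z 2 z = \left(z^{2} + 11 z\right) + 4 z^{2} = 5 z^{2} + 11 z$)
$R = \frac{1}{10}$ ($R = \frac{1}{2 \cdot 5} = \frac{1}{10} \approx 0.1$)
$R v{\left(-10 \right)} = \frac{\left(-10\right) \left(11 + 5 \left(-10\right)\right)}{10} = \frac{\left(-10\right) \left(11 - 50\right)}{10} = \frac{\left(-10\right) \left(-39\right)}{10} = \frac{1}{10} \cdot 390 = 39$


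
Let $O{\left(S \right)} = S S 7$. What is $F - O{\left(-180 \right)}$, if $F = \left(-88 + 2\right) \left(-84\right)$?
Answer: $-219576$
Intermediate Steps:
$O{\left(S \right)} = 7 S^{2}$ ($O{\left(S \right)} = S^{2} \cdot 7 = 7 S^{2}$)
$F = 7224$ ($F = \left(-86\right) \left(-84\right) = 7224$)
$F - O{\left(-180 \right)} = 7224 - 7 \left(-180\right)^{2} = 7224 - 7 \cdot 32400 = 7224 - 226800 = -219576$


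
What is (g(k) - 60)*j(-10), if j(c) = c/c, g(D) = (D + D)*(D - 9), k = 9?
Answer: -60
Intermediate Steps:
g(D) = 2*D*(-9 + D) (g(D) = (2*D)*(-9 + D) = 2*D*(-9 + D))
j(c) = 1
(g(k) - 60)*j(-10) = (2*9*(-9 + 9) - 60)*1 = (2*9*0 - 60)*1 = (0 - 60)*1 = -60*1 = -60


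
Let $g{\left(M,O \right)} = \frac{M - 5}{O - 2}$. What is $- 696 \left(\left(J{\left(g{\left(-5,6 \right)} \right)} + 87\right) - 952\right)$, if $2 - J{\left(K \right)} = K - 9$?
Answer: $592644$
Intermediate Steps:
$g{\left(M,O \right)} = \frac{-5 + M}{-2 + O}$
$J{\left(K \right)} = 11 - K$ ($J{\left(K \right)} = 2 - \left(K - 9\right) = 2 - \left(-9 + K\right) = 11 - K$)
$- 696 \left(\left(J{\left(g{\left(-5,6 \right)} \right)} + 87\right) - 952\right) = - 696 \left(\left(\left(11 - \frac{-5 - 5}{-2 + 6}\right) + 87\right) - 952\right) = - 696 \left(\left(\left(11 - \frac{1}{4} \left(-10\right)\right) + 87\right) - 952\right) = - 696 \left(\left(\left(11 - - \frac{5}{2}\right) + 87\right) - 952\right) = - 696 \left(\left(\left(11 + \frac{5}{2}\right) + 87\right) - 952\right) = - 696 \left(\left(\frac{27}{2} + 87\right) - 952\right) = - 696 \left(\frac{201}{2} - 952\right) = \left(-696\right) \left(- \frac{1703}{2}\right) = 592644$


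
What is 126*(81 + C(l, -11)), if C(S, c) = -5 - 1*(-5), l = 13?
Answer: 10206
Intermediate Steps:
C(S, c) = 0 (C(S, c) = -5 + 5 = 0)
126*(81 + C(l, -11)) = 126*(81 + 0) = 126*81 = 10206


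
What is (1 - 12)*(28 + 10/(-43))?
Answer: -13134/43 ≈ -305.44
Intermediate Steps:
(1 - 12)*(28 + 10/(-43)) = -11*(28 + 10*(-1/43)) = -11*(28 - 10/43) = -11*1194/43 = -13134/43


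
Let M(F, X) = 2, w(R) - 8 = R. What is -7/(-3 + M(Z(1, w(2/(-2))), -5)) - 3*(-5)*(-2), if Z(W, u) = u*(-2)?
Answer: -23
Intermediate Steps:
w(R) = 8 + R
Z(W, u) = -2*u
-7/(-3 + M(Z(1, w(2/(-2))), -5)) - 3*(-5)*(-2) = -7/(-3 + 2) - 3*(-5)*(-2) = -7/(-1) + 15*(-2) = -1*(-7) - 30 = 7 - 30 = -23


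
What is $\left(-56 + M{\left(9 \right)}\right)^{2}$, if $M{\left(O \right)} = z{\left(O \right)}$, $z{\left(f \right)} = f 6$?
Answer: $4$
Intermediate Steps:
$z{\left(f \right)} = 6 f$
$M{\left(O \right)} = 6 O$
$\left(-56 + M{\left(9 \right)}\right)^{2} = \left(-56 + 6 \cdot 9\right)^{2} = \left(-56 + 54\right)^{2} = \left(-2\right)^{2} = 4$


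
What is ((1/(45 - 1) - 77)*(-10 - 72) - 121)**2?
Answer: 18551802025/484 ≈ 3.8330e+7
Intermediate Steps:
((1/(45 - 1) - 77)*(-10 - 72) - 121)**2 = ((1/44 - 77)*(-82) - 121)**2 = (-3387/44*(-82) - 121)**2 = (138867/22 - 121)**2 = (136205/22)**2 = 18551802025/484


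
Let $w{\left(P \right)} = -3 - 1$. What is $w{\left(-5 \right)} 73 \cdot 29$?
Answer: $-8468$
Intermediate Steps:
$w{\left(P \right)} = -4$
$w{\left(-5 \right)} 73 \cdot 29 = \left(-4\right) 73 \cdot 29 = \left(-292\right) 29 = -8468$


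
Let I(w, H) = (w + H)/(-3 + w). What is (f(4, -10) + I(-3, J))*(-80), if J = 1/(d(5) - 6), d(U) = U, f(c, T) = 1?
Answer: -400/3 ≈ -133.33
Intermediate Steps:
J = -1 (J = 1/(5 - 6) = 1/(-1) = -1)
I(w, H) = (H + w)/(-3 + w)
(f(4, -10) + I(-3, J))*(-80) = (1 + (-1 - 3)/(-3 - 3))*(-80) = (1 - 4/(-6))*(-80) = (1 - 1/6*(-4))*(-80) = (1 + 2/3)*(-80) = (5/3)*(-80) = -400/3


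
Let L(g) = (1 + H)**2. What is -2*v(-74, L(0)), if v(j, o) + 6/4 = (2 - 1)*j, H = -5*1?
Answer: 151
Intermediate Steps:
H = -5
L(g) = 16 (L(g) = (1 - 5)**2 = (-4)**2 = 16)
v(j, o) = -3/2 + j (v(j, o) = -3/2 + (2 - 1)*j = -3/2 + 1*j = -3/2 + j)
-2*v(-74, L(0)) = -2*(-3/2 - 74) = -2*(-151/2) = 151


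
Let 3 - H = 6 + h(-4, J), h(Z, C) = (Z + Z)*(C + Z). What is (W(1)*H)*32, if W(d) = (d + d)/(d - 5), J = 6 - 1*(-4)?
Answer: -720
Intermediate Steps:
J = 10 (J = 6 + 4 = 10)
W(d) = 2*d/(-5 + d) (W(d) = (2*d)/(-5 + d) = 2*d/(-5 + d))
h(Z, C) = 2*Z*(C + Z) (h(Z, C) = (2*Z)*(C + Z) = 2*Z*(C + Z))
H = 45 (H = 3 - (6 + 2*(-4)*(10 - 4)) = 3 - (6 + 2*(-4)*6) = 3 - (6 - 48) = 3 - 1*(-42) = 3 + 42 = 45)
(W(1)*H)*32 = ((2*1/(-5 + 1))*45)*32 = ((2*1/(-4))*45)*32 = ((2*1*(-1/4))*45)*32 = -1/2*45*32 = -45/2*32 = -720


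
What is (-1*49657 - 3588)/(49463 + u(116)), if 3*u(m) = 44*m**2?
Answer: -159735/740453 ≈ -0.21573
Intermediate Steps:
u(m) = 44*m**2/3 (u(m) = (44*m**2)/3 = 44*m**2/3)
(-1*49657 - 3588)/(49463 + u(116)) = (-1*49657 - 3588)/(49463 + (44/3)*116**2) = (-49657 - 3588)/(49463 + (44/3)*13456) = -53245/(49463 + 592064/3) = -53245/740453/3 = -53245*3/740453 = -159735/740453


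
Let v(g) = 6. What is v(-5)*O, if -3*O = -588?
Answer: 1176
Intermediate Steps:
O = 196 (O = -1/3*(-588) = 196)
v(-5)*O = 6*196 = 1176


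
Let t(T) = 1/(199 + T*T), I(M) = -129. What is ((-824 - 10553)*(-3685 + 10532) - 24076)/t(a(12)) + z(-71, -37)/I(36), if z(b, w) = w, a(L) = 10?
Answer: -3005544697508/129 ≈ -2.3299e+10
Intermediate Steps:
t(T) = 1/(199 + T²)
((-824 - 10553)*(-3685 + 10532) - 24076)/t(a(12)) + z(-71, -37)/I(36) = ((-824 - 10553)*(-3685 + 10532) - 24076)/(1/(199 + 10²)) - 37/(-129) = (-11377*6847 - 24076)/(1/(199 + 100)) - 37*(-1/129) = (-77898319 - 24076)/(1/299) + 37/129 = -77922395/1/299 + 37/129 = -77922395*299 + 37/129 = -23298796105 + 37/129 = -3005544697508/129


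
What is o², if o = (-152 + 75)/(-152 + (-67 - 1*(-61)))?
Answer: 5929/24964 ≈ 0.23750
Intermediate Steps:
o = 77/158 (o = -77/(-152 + (-67 + 61)) = -77/(-152 - 6) = -77/(-158) = -77*(-1/158) = 77/158 ≈ 0.48734)
o² = (77/158)² = 5929/24964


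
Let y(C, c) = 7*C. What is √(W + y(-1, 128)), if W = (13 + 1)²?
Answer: 3*√21 ≈ 13.748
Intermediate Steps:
W = 196 (W = 14² = 196)
√(W + y(-1, 128)) = √(196 + 7*(-1)) = √(196 - 7) = √189 = 3*√21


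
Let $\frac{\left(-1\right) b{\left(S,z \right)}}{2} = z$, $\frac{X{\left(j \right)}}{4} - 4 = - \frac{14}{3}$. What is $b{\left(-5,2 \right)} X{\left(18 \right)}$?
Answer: $\frac{32}{3} \approx 10.667$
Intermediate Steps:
$X{\left(j \right)} = - \frac{8}{3}$ ($X{\left(j \right)} = 16 + 4 \left(- \frac{14}{3}\right) = 16 - \frac{56}{3} = - \frac{8}{3}$)
$b{\left(S,z \right)} = - 2 z$
$b{\left(-5,2 \right)} X{\left(18 \right)} = \left(-2\right) 2 \left(- \frac{8}{3}\right) = \left(-4\right) \left(- \frac{8}{3}\right) = \frac{32}{3}$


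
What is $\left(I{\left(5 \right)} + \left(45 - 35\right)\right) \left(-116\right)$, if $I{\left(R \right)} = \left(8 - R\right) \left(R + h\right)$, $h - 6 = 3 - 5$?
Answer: $-4292$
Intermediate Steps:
$h = 4$ ($h = 6 + \left(3 - 5\right) = 6 - 2 = 4$)
$I{\left(R \right)} = \left(4 + R\right) \left(8 - R\right)$ ($I{\left(R \right)} = \left(8 - R\right) \left(R + 4\right) = \left(8 - R\right) \left(4 + R\right) = \left(4 + R\right) \left(8 - R\right)$)
$\left(I{\left(5 \right)} + \left(45 - 35\right)\right) \left(-116\right) = \left(\left(32 - 5^{2} + 4 \cdot 5\right) + \left(45 - 35\right)\right) \left(-116\right) = \left(\left(32 - 25 + 20\right) + 10\right) \left(-116\right) = \left(27 + 10\right) \left(-116\right) = 37 \left(-116\right) = -4292$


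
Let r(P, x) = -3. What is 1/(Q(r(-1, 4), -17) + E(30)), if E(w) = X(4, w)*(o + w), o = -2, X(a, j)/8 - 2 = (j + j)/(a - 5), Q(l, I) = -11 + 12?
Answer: -1/12991 ≈ -7.6976e-5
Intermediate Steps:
Q(l, I) = 1
X(a, j) = 16 + 16*j/(-5 + a) (X(a, j) = 16 + 8*((j + j)/(a - 5)) = 16 + 8*((2*j)/(-5 + a)) = 16 + 8*(2*j/(-5 + a)) = 16 + 16*j/(-5 + a))
E(w) = (-2 + w)*(16 - 16*w) (E(w) = (16*(-5 + 4 + w)/(-5 + 4))*(-2 + w) = (16*(-1 + w)/(-1))*(-2 + w) = (16*(-1)*(-1 + w))*(-2 + w) = (16 - 16*w)*(-2 + w) = (-2 + w)*(16 - 16*w))
1/(Q(r(-1, 4), -17) + E(30)) = 1/(1 + 16*(1 - 1*30)*(-2 + 30)) = 1/(1 + 16*(1 - 30)*28) = 1/(1 + 16*(-29)*28) = 1/(1 - 12992) = 1/(-12991) = -1/12991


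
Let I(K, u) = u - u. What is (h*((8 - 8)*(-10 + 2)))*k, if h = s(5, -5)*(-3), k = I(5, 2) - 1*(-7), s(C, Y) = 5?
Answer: 0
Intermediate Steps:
I(K, u) = 0
k = 7 (k = 0 - 1*(-7) = 0 + 7 = 7)
h = -15 (h = 5*(-3) = -15)
(h*((8 - 8)*(-10 + 2)))*k = -15*(8 - 8)*(-10 + 2)*7 = -0*(-8)*7 = -15*0*7 = 0*7 = 0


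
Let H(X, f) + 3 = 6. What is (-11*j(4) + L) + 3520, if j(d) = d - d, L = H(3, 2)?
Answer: 3523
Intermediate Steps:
H(X, f) = 3 (H(X, f) = -3 + 6 = 3)
L = 3
j(d) = 0
(-11*j(4) + L) + 3520 = (-11*0 + 3) + 3520 = (0 + 3) + 3520 = 3 + 3520 = 3523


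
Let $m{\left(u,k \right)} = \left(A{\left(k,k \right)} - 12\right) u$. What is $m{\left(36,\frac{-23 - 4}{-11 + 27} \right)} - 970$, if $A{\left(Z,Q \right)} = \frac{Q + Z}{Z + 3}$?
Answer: $- \frac{10462}{7} \approx -1494.6$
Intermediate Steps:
$A{\left(Z,Q \right)} = \frac{Q + Z}{3 + Z}$
$m{\left(u,k \right)} = u \left(-12 + \frac{2 k}{3 + k}\right)$ ($m{\left(u,k \right)} = \left(\frac{k + k}{3 + k} - 12\right) u = \left(\frac{2 k}{3 + k} - 12\right) u = \left(-12 + \frac{2 k}{3 + k}\right) u = u \left(-12 + \frac{2 k}{3 + k}\right)$)
$m{\left(36,\frac{-23 - 4}{-11 + 27} \right)} - 970 = \left(-2\right) 36 \frac{1}{3 + \frac{-23 - 4}{-11 + 27}} \left(18 + 5 \frac{-23 - 4}{-11 + 27}\right) - 970 = \left(-2\right) 36 \frac{1}{3 - \frac{27}{16}} \left(18 + 5 \left(- \frac{27}{16}\right)\right) - 970 = \left(-2\right) 36 \frac{1}{\frac{21}{16}} \left(18 - \frac{135}{16}\right) - 970 = \left(-2\right) 36 \cdot \frac{16}{21} \cdot \frac{153}{16} - 970 = - \frac{3672}{7} - 970 = - \frac{10462}{7}$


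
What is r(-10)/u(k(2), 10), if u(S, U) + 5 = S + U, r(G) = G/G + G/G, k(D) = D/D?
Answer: ⅓ ≈ 0.33333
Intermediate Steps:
k(D) = 1
r(G) = 2 (r(G) = 1 + 1 = 2)
u(S, U) = -5 + S + U (u(S, U) = -5 + (S + U) = -5 + S + U)
r(-10)/u(k(2), 10) = 2/(-5 + 1 + 10) = 2/6 = 2*(⅙) = ⅓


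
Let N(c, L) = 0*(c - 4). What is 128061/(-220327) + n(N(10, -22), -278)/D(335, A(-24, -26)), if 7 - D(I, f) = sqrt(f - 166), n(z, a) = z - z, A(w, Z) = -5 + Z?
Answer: -128061/220327 ≈ -0.58123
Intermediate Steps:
N(c, L) = 0 (N(c, L) = 0*(-4 + c) = 0)
n(z, a) = 0
D(I, f) = 7 - sqrt(-166 + f) (D(I, f) = 7 - sqrt(f - 166) = 7 - sqrt(-166 + f))
128061/(-220327) + n(N(10, -22), -278)/D(335, A(-24, -26)) = 128061/(-220327) + 0/(7 - sqrt(-166 + (-5 - 26))) = 128061*(-1/220327) + 0/(7 - sqrt(-166 - 31)) = -128061/220327 + 0/(7 - sqrt(-197)) = -128061/220327 + 0/(7 - I*sqrt(197)) = -128061/220327 + 0 = -128061/220327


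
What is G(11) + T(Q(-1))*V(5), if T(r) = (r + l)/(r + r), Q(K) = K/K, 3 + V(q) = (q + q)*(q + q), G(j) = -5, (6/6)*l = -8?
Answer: -689/2 ≈ -344.50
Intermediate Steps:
l = -8
V(q) = -3 + 4*q² (V(q) = -3 + (q + q)*(q + q) = -3 + (2*q)*(2*q) = -3 + 4*q²)
Q(K) = 1
T(r) = (-8 + r)/(2*r) (T(r) = (r - 8)/(r + r) = (-8 + r)/((2*r)) = (-8 + r)*(1/(2*r)) = (-8 + r)/(2*r))
G(11) + T(Q(-1))*V(5) = -5 + ((½)*(-8 + 1)/1)*(-3 + 4*5²) = -5 + ((½)*1*(-7))*(-3 + 4*25) = -5 - 7*(-3 + 100)/2 = -5 - 7/2*97 = -5 - 679/2 = -689/2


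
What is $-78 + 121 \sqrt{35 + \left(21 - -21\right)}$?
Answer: $-78 + 121 \sqrt{77} \approx 983.77$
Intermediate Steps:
$-78 + 121 \sqrt{35 + \left(21 - -21\right)} = -78 + 121 \sqrt{35 + \left(21 + 21\right)} = -78 + 121 \sqrt{35 + 42} = -78 + 121 \sqrt{77}$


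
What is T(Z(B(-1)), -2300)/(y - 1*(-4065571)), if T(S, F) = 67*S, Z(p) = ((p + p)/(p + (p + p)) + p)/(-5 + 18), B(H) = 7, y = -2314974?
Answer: 1541/68273283 ≈ 2.2571e-5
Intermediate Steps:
Z(p) = 2/39 + p/13 (Z(p) = ((2*p)/(p + 2*p) + p)/13 = ((2*p)/((3*p)) + p)*(1/13) = ((2*p)*(1/(3*p)) + p)*(1/13) = (⅔ + p)*(1/13) = 2/39 + p/13)
T(Z(B(-1)), -2300)/(y - 1*(-4065571)) = (67*(2/39 + (1/13)*7))/(-2314974 - 1*(-4065571)) = (67*(2/39 + 7/13))/(-2314974 + 4065571) = (67*(23/39))/1750597 = (1541/39)*(1/1750597) = 1541/68273283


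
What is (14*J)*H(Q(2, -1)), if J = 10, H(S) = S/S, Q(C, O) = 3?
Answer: 140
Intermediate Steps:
H(S) = 1
(14*J)*H(Q(2, -1)) = (14*10)*1 = 140*1 = 140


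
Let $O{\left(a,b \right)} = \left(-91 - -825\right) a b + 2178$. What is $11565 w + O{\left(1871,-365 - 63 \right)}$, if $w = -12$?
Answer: $-587914994$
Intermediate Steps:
$O{\left(a,b \right)} = 2178 + 734 a b$ ($O{\left(a,b \right)} = \left(-91 + 825\right) a b + 2178 = 734 a b + 2178 = 2178 + 734 a b$)
$11565 w + O{\left(1871,-365 - 63 \right)} = 11565 \left(-12\right) + \left(2178 + 734 \cdot 1871 \left(-365 - 63\right)\right) = -138780 + \left(2178 + 734 \cdot 1871 \left(-428\right)\right) = -138780 + \left(2178 - 587778392\right) = -138780 - 587776214 = -587914994$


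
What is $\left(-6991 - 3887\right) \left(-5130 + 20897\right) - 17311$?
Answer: $-171530737$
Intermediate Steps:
$\left(-6991 - 3887\right) \left(-5130 + 20897\right) - 17311 = \left(-10878\right) 15767 - 17311 = -171513426 - 17311 = -171530737$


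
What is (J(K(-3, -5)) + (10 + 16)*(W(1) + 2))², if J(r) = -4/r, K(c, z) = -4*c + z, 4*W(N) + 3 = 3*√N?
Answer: 129600/49 ≈ 2644.9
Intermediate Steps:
W(N) = -¾ + 3*√N/4 (W(N) = -¾ + (3*√N)/4 = -¾ + 3*√N/4)
K(c, z) = z - 4*c
(J(K(-3, -5)) + (10 + 16)*(W(1) + 2))² = (-4/(-5 - 4*(-3)) + (10 + 16)*((-¾ + 3*√1/4) + 2))² = (-4/(-5 + 12) + 26*((-¾ + (¾)*1) + 2))² = (-4/7 + 26*((-¾ + ¾) + 2))² = (-4*⅐ + 26*(0 + 2))² = (-4/7 + 26*2)² = (-4/7 + 52)² = (360/7)² = 129600/49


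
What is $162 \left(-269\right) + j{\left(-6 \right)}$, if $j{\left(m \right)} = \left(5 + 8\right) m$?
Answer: $-43656$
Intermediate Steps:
$j{\left(m \right)} = 13 m$
$162 \left(-269\right) + j{\left(-6 \right)} = 162 \left(-269\right) + 13 \left(-6\right) = -43578 - 78 = -43656$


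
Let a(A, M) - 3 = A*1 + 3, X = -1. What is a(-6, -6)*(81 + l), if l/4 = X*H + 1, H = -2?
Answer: 0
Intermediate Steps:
l = 12 (l = 4*(-1*(-2) + 1) = 4*(2 + 1) = 4*3 = 12)
a(A, M) = 6 + A (a(A, M) = 3 + (A*1 + 3) = 3 + (A + 3) = 3 + (3 + A) = 6 + A)
a(-6, -6)*(81 + l) = (6 - 6)*(81 + 12) = 0*93 = 0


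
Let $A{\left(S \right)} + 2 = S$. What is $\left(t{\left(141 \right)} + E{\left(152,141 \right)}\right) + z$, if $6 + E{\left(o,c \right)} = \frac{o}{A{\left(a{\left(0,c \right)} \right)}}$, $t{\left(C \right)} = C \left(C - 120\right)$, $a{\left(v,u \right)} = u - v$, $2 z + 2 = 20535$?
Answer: $\frac{3675881}{278} \approx 13223.0$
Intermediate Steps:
$z = \frac{20533}{2}$ ($z = -1 + \frac{1}{2} \cdot 20535 = -1 + \frac{20535}{2} = \frac{20533}{2} \approx 10267.0$)
$A{\left(S \right)} = -2 + S$
$t{\left(C \right)} = C \left(-120 + C\right)$
$E{\left(o,c \right)} = -6 + \frac{o}{-2 + c}$ ($E{\left(o,c \right)} = -6 + \frac{o}{-2 + \left(c - 0\right)} = -6 + \frac{o}{-2 + \left(c + 0\right)} = -6 + \frac{o}{-2 + c}$)
$\left(t{\left(141 \right)} + E{\left(152,141 \right)}\right) + z = \left(141 \left(-120 + 141\right) + \frac{12 + 152 - 846}{-2 + 141}\right) + \frac{20533}{2} = \left(141 \cdot 21 + \frac{12 + 152 - 846}{139}\right) + \frac{20533}{2} = \left(2961 + \frac{1}{139} \left(-682\right)\right) + \frac{20533}{2} = \left(2961 - \frac{682}{139}\right) + \frac{20533}{2} = \frac{410897}{139} + \frac{20533}{2} = \frac{3675881}{278}$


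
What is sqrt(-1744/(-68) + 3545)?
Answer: sqrt(1031917)/17 ≈ 59.755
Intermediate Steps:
sqrt(-1744/(-68) + 3545) = sqrt(-1744*(-1/68) + 3545) = sqrt(436/17 + 3545) = sqrt(60701/17) = sqrt(1031917)/17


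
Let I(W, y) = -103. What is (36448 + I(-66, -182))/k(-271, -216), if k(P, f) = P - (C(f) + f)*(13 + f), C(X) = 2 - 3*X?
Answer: 12115/29277 ≈ 0.41381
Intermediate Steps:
k(P, f) = P - (2 - 2*f)*(13 + f) (k(P, f) = P - ((2 - 3*f) + f)*(13 + f) = P - (2 - 2*f)*(13 + f))
(36448 + I(-66, -182))/k(-271, -216) = (36448 - 103)/(-26 - 271 + 2*(-216)² + 24*(-216)) = 36345/(-26 - 271 + 2*46656 - 5184) = 36345/(-26 - 271 + 93312 - 5184) = 36345/87831 = 36345*(1/87831) = 12115/29277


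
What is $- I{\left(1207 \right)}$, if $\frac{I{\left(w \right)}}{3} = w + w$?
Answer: $-7242$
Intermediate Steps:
$I{\left(w \right)} = 6 w$ ($I{\left(w \right)} = 3 \left(w + w\right) = 3 \cdot 2 w = 6 w$)
$- I{\left(1207 \right)} = - 6 \cdot 1207 = \left(-1\right) 7242 = -7242$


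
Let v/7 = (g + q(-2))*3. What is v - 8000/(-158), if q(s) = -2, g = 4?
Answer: 7318/79 ≈ 92.633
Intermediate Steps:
v = 42 (v = 7*((4 - 2)*3) = 7*(2*3) = 7*6 = 42)
v - 8000/(-158) = 42 - 8000/(-158) = 42 - 8000*(-1)/158 = 42 - 64*(-125/158) = 42 + 4000/79 = 7318/79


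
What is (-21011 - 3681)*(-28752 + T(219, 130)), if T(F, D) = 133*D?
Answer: 283019704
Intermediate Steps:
(-21011 - 3681)*(-28752 + T(219, 130)) = (-21011 - 3681)*(-28752 + 133*130) = -24692*(-28752 + 17290) = -24692*(-11462) = 283019704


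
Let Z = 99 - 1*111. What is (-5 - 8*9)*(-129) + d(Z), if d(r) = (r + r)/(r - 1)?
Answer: 129153/13 ≈ 9934.8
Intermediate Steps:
Z = -12 (Z = 99 - 111 = -12)
d(r) = 2*r/(-1 + r) (d(r) = (2*r)/(-1 + r) = 2*r/(-1 + r))
(-5 - 8*9)*(-129) + d(Z) = (-5 - 8*9)*(-129) + 2*(-12)/(-1 - 12) = (-5 - 72)*(-129) + 2*(-12)/(-13) = -77*(-129) + 2*(-12)*(-1/13) = 9933 + 24/13 = 129153/13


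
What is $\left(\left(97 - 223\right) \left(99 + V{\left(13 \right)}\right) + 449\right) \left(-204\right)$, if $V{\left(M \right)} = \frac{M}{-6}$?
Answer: $2397408$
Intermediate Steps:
$V{\left(M \right)} = - \frac{M}{6}$ ($V{\left(M \right)} = M \left(- \frac{1}{6}\right) = - \frac{M}{6}$)
$\left(\left(97 - 223\right) \left(99 + V{\left(13 \right)}\right) + 449\right) \left(-204\right) = \left(\left(97 - 223\right) \left(99 - \frac{13}{6}\right) + 449\right) \left(-204\right) = \left(- 126 \left(99 - \frac{13}{6}\right) + 449\right) \left(-204\right) = \left(\left(-126\right) \frac{581}{6} + 449\right) \left(-204\right) = \left(-12201 + 449\right) \left(-204\right) = \left(-11752\right) \left(-204\right) = 2397408$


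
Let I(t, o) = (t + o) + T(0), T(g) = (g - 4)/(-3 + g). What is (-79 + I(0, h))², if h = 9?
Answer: 42436/9 ≈ 4715.1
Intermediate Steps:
T(g) = (-4 + g)/(-3 + g)
I(t, o) = 4/3 + o + t (I(t, o) = (t + o) + (-4 + 0)/(-3 + 0) = (o + t) - 4/(-3) = (o + t) - ⅓*(-4) = (o + t) + 4/3 = 4/3 + o + t)
(-79 + I(0, h))² = (-79 + (4/3 + 9 + 0))² = (-79 + 31/3)² = (-206/3)² = 42436/9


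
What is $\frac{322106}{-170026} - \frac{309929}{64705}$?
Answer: $- \frac{36768928442}{5500766165} \approx -6.6843$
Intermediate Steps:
$\frac{322106}{-170026} - \frac{309929}{64705} = 322106 \left(- \frac{1}{170026}\right) - \frac{309929}{64705} = - \frac{161053}{85013} - \frac{309929}{64705} = - \frac{36768928442}{5500766165}$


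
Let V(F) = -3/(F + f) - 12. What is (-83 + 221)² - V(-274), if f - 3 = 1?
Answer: 1715039/90 ≈ 19056.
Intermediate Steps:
f = 4 (f = 3 + 1 = 4)
V(F) = -12 - 3/(4 + F) (V(F) = -3/(F + 4) - 12 = -3/(4 + F) - 12 = -12 - 3/(4 + F))
(-83 + 221)² - V(-274) = (-83 + 221)² - 3*(-17 - 4*(-274))/(4 - 274) = 138² - 3*(-17 + 1096)/(-270) = 19044 - 3*(-1)*1079/270 = 19044 - 1*(-1079/90) = 19044 + 1079/90 = 1715039/90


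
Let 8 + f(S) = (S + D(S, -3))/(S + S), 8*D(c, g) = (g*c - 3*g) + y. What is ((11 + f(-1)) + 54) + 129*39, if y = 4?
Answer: 10175/2 ≈ 5087.5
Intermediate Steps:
D(c, g) = ½ - 3*g/8 + c*g/8 (D(c, g) = ((g*c - 3*g) + 4)/8 = ((c*g - 3*g) + 4)/8 = ((-3*g + c*g) + 4)/8 = (4 - 3*g + c*g)/8 = ½ - 3*g/8 + c*g/8)
f(S) = -8 + (13/8 + 5*S/8)/(2*S) (f(S) = -8 + (S + (½ - 3/8*(-3) + (⅛)*S*(-3)))/(S + S) = -8 + (S + (½ + 9/8 - 3*S/8))/((2*S)) = -8 + (S + (13/8 - 3*S/8))*(1/(2*S)) = -8 + (13/8 + 5*S/8)*(1/(2*S)) = -8 + (13/8 + 5*S/8)/(2*S))
((11 + f(-1)) + 54) + 129*39 = ((11 + (1/16)*(13 - 123*(-1))/(-1)) + 54) + 129*39 = ((11 + (1/16)*(-1)*(13 + 123)) + 54) + 5031 = ((11 + (1/16)*(-1)*136) + 54) + 5031 = ((11 - 17/2) + 54) + 5031 = (5/2 + 54) + 5031 = 113/2 + 5031 = 10175/2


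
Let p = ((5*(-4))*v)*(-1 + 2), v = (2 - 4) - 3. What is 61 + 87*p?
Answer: 8761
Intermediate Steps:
v = -5 (v = -2 - 3 = -5)
p = 100 (p = ((5*(-4))*(-5))*(-1 + 2) = -20*(-5)*1 = 100*1 = 100)
61 + 87*p = 61 + 87*100 = 61 + 8700 = 8761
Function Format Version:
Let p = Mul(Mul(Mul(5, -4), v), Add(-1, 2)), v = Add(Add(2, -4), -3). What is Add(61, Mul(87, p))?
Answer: 8761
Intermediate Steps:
v = -5 (v = Add(-2, -3) = -5)
p = 100 (p = Mul(Mul(Mul(5, -4), -5), Add(-1, 2)) = Mul(Mul(-20, -5), 1) = Mul(100, 1) = 100)
Add(61, Mul(87, p)) = Add(61, Mul(87, 100)) = Add(61, 8700) = 8761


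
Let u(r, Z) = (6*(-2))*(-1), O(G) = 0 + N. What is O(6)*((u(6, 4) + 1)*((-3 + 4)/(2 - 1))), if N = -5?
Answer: -65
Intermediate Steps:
O(G) = -5 (O(G) = 0 - 5 = -5)
u(r, Z) = 12 (u(r, Z) = -12*(-1) = 12)
O(6)*((u(6, 4) + 1)*((-3 + 4)/(2 - 1))) = -5*(12 + 1)*(-3 + 4)/(2 - 1) = -65*1/1 = -65*1*1 = -65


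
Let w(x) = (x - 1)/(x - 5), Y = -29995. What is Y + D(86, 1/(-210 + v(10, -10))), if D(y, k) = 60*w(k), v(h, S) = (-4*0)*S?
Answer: -31512085/1051 ≈ -29983.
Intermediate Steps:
w(x) = (-1 + x)/(-5 + x)
v(h, S) = 0 (v(h, S) = 0*S = 0)
D(y, k) = 60*(-1 + k)/(-5 + k) (D(y, k) = 60*((-1 + k)/(-5 + k)) = 60*(-1 + k)/(-5 + k))
Y + D(86, 1/(-210 + v(10, -10))) = -29995 + 60*(-1 + 1/(-210 + 0))/(-5 + 1/(-210 + 0)) = -29995 + 60*(-1 + 1/(-210))/(-5 + 1/(-210)) = -29995 + 60*(-1 - 1/210)/(-5 - 1/210) = -29995 + 60*(-211/210)/(-1051/210) = -29995 + 60*(-210/1051)*(-211/210) = -29995 + 12660/1051 = -31512085/1051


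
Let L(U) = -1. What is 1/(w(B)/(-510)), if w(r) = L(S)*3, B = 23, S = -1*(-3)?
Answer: 170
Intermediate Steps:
S = 3
w(r) = -3 (w(r) = -1*3 = -3)
1/(w(B)/(-510)) = 1/(-3/(-510)) = 1/(-3*(-1/510)) = 1/(1/170) = 170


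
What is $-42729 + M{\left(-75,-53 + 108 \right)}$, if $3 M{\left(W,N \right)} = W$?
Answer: $-42754$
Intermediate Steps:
$M{\left(W,N \right)} = \frac{W}{3}$
$-42729 + M{\left(-75,-53 + 108 \right)} = -42729 + \frac{1}{3} \left(-75\right) = -42729 - 25 = -42754$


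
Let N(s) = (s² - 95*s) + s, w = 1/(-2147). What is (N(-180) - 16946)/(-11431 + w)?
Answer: -34753489/12271179 ≈ -2.8321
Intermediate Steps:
w = -1/2147 ≈ -0.00046577
N(s) = s² - 94*s
(N(-180) - 16946)/(-11431 + w) = (-180*(-94 - 180) - 16946)/(-11431 - 1/2147) = (-180*(-274) - 16946)/(-24542358/2147) = (49320 - 16946)*(-2147/24542358) = 32374*(-2147/24542358) = -34753489/12271179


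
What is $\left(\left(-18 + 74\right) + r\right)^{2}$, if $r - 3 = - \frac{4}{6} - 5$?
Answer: $\frac{25600}{9} \approx 2844.4$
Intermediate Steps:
$r = - \frac{8}{3}$ ($r = 3 - \left(5 + \frac{4}{6}\right) = 3 - \frac{17}{3} = - \frac{8}{3} \approx -2.6667$)
$\left(\left(-18 + 74\right) + r\right)^{2} = \left(\left(-18 + 74\right) - \frac{8}{3}\right)^{2} = \left(56 - \frac{8}{3}\right)^{2} = \left(\frac{160}{3}\right)^{2} = \frac{25600}{9}$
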